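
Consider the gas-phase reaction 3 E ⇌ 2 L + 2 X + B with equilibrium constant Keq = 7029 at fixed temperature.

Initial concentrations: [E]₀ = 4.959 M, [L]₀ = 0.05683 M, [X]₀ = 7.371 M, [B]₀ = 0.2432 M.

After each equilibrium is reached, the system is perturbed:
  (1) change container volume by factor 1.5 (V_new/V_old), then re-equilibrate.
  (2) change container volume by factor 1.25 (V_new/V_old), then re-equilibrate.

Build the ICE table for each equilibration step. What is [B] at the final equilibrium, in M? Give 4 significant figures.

[B]_eq = 0.937 M

Q₀ = 3.4994e-04 vs Keq = 7029 ⇒ Q<K, forward
Step 1:
                   E          L          X          B
  init         4.959    0.05683      7.371     0.2432
  Δ           -4.353      2.902      2.902      1.451
  eq          0.6061      2.959      10.27      1.694
  solve Keq expr → x = 1.451; check Q = 7029
Then change container volume by factor 1.5 (V_new/V_old).
Step 2:
                   E          L          X          B
  init        0.4041      1.973      6.849      1.129
  Δ         -0.08543    0.05695    0.05695    0.02848
  eq          0.3186      2.029      6.906      1.158
  solve Keq expr → x = 0.02848; check Q = 7029
Then change container volume by factor 1.25 (V_new/V_old).
Step 3:
                   E          L          X          B
  init        0.2549      1.624      5.524     0.9263
  Δ         -0.03191    0.02127    0.02127    0.01064
  eq           0.223      1.645      5.546      0.937
  solve Keq expr → x = 0.01064; check Q = 7029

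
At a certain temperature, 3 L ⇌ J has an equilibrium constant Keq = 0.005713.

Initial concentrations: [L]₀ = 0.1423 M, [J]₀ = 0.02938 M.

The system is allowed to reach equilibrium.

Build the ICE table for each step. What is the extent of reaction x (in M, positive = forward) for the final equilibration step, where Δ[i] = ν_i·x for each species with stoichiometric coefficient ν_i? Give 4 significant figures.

x = -0.02931 M

Q₀ = 10.2 vs Keq = 0.005713 ⇒ Q>K, reverse
Step 1:
                   L          J
  I           0.1423    0.02938
  C          0.08793   -0.02931
  E           0.2302 6.9720e-05
  solve Keq expr → x = -0.02931; check Q = 0.005713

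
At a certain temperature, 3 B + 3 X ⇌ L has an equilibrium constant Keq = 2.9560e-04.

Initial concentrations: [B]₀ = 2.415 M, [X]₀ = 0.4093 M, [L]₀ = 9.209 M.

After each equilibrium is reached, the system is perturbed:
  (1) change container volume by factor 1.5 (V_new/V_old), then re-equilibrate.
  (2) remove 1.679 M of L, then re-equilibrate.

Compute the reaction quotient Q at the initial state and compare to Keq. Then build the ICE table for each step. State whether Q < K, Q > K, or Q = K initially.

Q₀ = 9.535 vs Keq = 2.9560e-04 ⇒ Q>K, reverse
Step 1:
                    B           X           L
  init          2.415      0.4093       9.209
  Δ             4.139       4.139       -1.38
  eq            6.554       4.548       7.829
  solve Keq expr → x = -1.38; check Q = 2.9560e-04
Then change container volume by factor 1.5 (V_new/V_old).
Step 2:
                    B           X           L
  init          4.369       3.032        5.22
  Δ             1.369       1.369     -0.4564
  eq            5.739       4.401       4.763
  solve Keq expr → x = -0.4564; check Q = 2.9560e-04
Then remove 1.679 M of L.
Step 3:
                    B           X           L
  init          5.739       4.401       3.084
  Δ           -0.3215     -0.3215      0.1072
  eq            5.417        4.08       3.191
  solve Keq expr → x = 0.1072; check Q = 2.9560e-04

Q₀ = 9.535; Q > K (proceeds reverse)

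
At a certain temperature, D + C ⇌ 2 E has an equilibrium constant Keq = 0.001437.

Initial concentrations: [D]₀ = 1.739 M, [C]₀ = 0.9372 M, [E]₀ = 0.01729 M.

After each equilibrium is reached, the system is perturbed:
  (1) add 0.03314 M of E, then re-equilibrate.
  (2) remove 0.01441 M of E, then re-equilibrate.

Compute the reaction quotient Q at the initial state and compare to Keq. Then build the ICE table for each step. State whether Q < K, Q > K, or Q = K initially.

Q₀ = 1.8342e-04 vs Keq = 0.001437 ⇒ Q<K, forward
Step 1:
                   D          C          E
  I            1.739     0.9372    0.01729
  C         -0.01525   -0.01525     0.0305
  E            1.724      0.922    0.04779
  solve Keq expr → x = 0.01525; check Q = 0.001437
Then add 0.03314 M of E.
Step 2:
                   D          C          E
  I            1.724      0.922    0.08093
  C          0.01625    0.01625   -0.03249
  E             1.74     0.9382    0.04843
  solve Keq expr → x = -0.01625; check Q = 0.001437
Then remove 0.01441 M of E.
Step 3:
                   D          C          E
  I             1.74     0.9382    0.03402
  C        -0.007065  -0.007065    0.01413
  E            1.733     0.9311    0.04815
  solve Keq expr → x = 0.007065; check Q = 0.001437

Q₀ = 1.8342e-04; Q < K (proceeds forward)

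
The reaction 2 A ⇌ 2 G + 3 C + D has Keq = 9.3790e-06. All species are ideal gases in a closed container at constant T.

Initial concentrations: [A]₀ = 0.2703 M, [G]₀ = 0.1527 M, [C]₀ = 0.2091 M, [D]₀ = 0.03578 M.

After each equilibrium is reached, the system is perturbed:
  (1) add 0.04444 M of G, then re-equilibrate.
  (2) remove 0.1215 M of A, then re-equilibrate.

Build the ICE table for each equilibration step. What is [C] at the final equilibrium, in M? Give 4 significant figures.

Q₀ = 1.0440e-04 vs Keq = 9.3790e-06 ⇒ Q>K, reverse
Step 1:
                   A          G          C          D
  I           0.2703     0.1527     0.2091    0.03578
  C          0.03633   -0.03633   -0.05449   -0.01816
  E           0.3066     0.1164     0.1546    0.01762
  solve Keq expr → x = -0.01816; check Q = 9.3790e-06
Then add 0.04444 M of G.
Step 2:
                   A          G          C          D
  I           0.3066     0.1608     0.1546    0.01762
  C         0.007925  -0.007925   -0.01189  -0.003962
  E           0.3146     0.1529     0.1427    0.01365
  solve Keq expr → x = -0.003962; check Q = 9.3790e-06
Then remove 0.1215 M of A.
Step 3:
                   A          G          C          D
  I           0.1931     0.1529     0.1427    0.01365
  C         0.009578  -0.009578   -0.01437  -0.004789
  E           0.2026     0.1433     0.1284   0.008866
  solve Keq expr → x = -0.004789; check Q = 9.3790e-06

[C]_eq = 0.1284 M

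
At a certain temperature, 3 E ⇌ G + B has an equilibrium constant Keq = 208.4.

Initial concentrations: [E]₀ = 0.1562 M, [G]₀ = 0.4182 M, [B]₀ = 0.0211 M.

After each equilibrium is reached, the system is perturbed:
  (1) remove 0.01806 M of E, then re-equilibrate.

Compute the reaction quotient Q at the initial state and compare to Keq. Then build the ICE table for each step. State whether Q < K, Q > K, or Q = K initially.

Q₀ = 2.315; Q < K (proceeds forward)

Q₀ = 2.315 vs Keq = 208.4 ⇒ Q<K, forward
Step 1:
                   E          G          B
  I           0.1562     0.4182     0.0211
  C          -0.1064    0.03548    0.03548
  E          0.04976     0.4537    0.05658
  solve Keq expr → x = 0.03548; check Q = 208.4
Then remove 0.01806 M of E.
Step 2:
                   E          G          B
  I           0.0317     0.4537    0.05658
  C          0.01623   -0.00541   -0.00541
  E          0.04792     0.4483    0.05117
  solve Keq expr → x = -0.00541; check Q = 208.4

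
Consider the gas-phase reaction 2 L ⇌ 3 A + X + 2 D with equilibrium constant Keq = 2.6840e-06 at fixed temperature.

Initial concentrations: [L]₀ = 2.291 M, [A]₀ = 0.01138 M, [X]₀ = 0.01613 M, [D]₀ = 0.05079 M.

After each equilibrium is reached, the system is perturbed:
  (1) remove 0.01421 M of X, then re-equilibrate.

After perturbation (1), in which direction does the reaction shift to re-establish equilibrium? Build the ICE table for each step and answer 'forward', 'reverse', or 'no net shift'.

Q₀ = 1.1683e-11 vs Keq = 2.6840e-06 ⇒ Q<K, forward
Step 1:
                    L           A           X           D
  I             2.291     0.01138     0.01613     0.05079
  C           -0.1152      0.1728     0.05761      0.1152
  E             2.176      0.1842     0.07374       0.166
  solve Keq expr → x = 0.05761; check Q = 2.6840e-06
Then remove 0.01421 M of X.
Step 2:
                    L           A           X           D
  I             2.176      0.1842     0.05953       0.166
  C         -0.004757    0.007135    0.002378    0.004757
  E             2.171      0.1914     0.06191      0.1708
  solve Keq expr → x = 0.002378; check Q = 2.6840e-06

Direction: forward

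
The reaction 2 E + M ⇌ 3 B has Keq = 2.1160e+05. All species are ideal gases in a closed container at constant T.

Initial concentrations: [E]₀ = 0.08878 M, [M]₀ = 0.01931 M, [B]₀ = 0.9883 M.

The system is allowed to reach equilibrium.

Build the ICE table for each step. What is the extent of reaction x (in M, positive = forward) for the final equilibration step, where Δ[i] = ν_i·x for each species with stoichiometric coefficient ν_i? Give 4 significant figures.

x = 0.01747 M

Q₀ = 6342 vs Keq = 2.1160e+05 ⇒ Q<K, forward
Step 1:
                   E          M          B
  Initial    0.08878    0.01931     0.9883
  Change    -0.03494   -0.01747    0.05242
  Equil      0.05384   0.001838      1.041
  solve Keq expr → x = 0.01747; check Q = 2.1160e+05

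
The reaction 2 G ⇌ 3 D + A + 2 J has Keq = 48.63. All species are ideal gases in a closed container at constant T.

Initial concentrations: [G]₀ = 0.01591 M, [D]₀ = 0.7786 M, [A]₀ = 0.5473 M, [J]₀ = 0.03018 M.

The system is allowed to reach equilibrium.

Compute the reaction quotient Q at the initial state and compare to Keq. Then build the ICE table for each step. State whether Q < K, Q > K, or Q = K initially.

Q₀ = 0.9295; Q < K (proceeds forward)

Q₀ = 0.9295 vs Keq = 48.63 ⇒ Q<K, forward
Step 1:
                   G          D          A          J
  I          0.01591     0.7786     0.5473    0.03018
  C         -0.01265    0.01898   0.006327    0.01265
  E         0.003255     0.7976     0.5536    0.04283
  solve Keq expr → x = 0.006327; check Q = 48.63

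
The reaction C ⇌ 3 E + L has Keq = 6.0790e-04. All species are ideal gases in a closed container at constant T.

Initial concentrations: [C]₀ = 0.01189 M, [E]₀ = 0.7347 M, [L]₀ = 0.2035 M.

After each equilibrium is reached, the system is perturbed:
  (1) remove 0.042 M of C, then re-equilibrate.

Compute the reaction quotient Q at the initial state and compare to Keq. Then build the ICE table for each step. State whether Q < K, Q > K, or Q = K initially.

Q₀ = 6.788 vs Keq = 6.0790e-04 ⇒ Q>K, reverse
Step 1:
                   C          E          L
  Initial    0.01189     0.7347     0.2035
  Change       0.184     -0.552     -0.184
  Equil       0.1959     0.1827    0.01951
  solve Keq expr → x = -0.184; check Q = 6.0790e-04
Then remove 0.042 M of C.
Step 2:
                   C          E          L
  Initial     0.1539     0.1827    0.01951
  Change    0.002175  -0.006526  -0.002175
  Equil       0.1561     0.1762    0.01734
  solve Keq expr → x = -0.002175; check Q = 6.0790e-04

Q₀ = 6.788; Q > K (proceeds reverse)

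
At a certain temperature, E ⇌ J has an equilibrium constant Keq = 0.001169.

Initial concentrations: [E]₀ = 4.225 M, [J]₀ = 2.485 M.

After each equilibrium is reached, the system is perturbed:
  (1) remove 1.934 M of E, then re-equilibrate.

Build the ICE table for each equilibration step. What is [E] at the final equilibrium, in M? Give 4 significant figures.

Q₀ = 0.5882 vs Keq = 0.001169 ⇒ Q>K, reverse
Step 1:
                   E          J
  init         4.225      2.485
  Δ            2.477     -2.477
  eq           6.702   0.007835
  solve Keq expr → x = -2.477; check Q = 0.001169
Then remove 1.934 M of E.
Step 2:
                   E          J
  init         4.768   0.007835
  Δ         0.002258  -0.002258
  eq            4.77   0.005577
  solve Keq expr → x = -0.002258; check Q = 0.001169

[E]_eq = 4.77 M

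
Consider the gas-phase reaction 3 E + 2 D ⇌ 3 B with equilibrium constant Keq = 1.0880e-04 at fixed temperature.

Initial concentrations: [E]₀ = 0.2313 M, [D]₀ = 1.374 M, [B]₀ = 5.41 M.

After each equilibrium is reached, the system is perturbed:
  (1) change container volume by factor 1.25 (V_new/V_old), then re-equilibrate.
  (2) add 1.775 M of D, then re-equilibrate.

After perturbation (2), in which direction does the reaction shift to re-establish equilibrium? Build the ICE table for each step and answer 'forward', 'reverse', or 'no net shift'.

Q₀ = 6778 vs Keq = 1.0880e-04 ⇒ Q>K, reverse
Step 1:
                  E         D         B
  I          0.2313     1.374      5.41
  C           4.757     3.171    -4.757
  E           4.988     4.545    0.6534
  solve Keq expr → x = -1.586; check Q = 1.0880e-04
Then change container volume by factor 1.25 (V_new/V_old).
Step 2:
                  E         D         B
  I            3.99     3.636    0.5227
  C         0.06182   0.04121  -0.06182
  E           4.052     3.677    0.4609
  solve Keq expr → x = -0.02061; check Q = 1.0880e-04
Then add 1.775 M of D.
Step 3:
                  E         D         B
  I           4.052     5.452    0.4609
  C         -0.1158  -0.07717    0.1158
  E           3.936     5.375    0.5766
  solve Keq expr → x = 0.03859; check Q = 1.0880e-04

Direction: forward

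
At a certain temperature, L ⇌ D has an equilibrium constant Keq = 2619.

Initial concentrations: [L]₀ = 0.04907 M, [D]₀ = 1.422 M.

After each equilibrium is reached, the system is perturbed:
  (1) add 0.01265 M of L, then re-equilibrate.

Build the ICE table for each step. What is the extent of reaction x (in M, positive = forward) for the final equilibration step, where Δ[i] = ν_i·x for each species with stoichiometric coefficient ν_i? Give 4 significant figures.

Q₀ = 28.98 vs Keq = 2619 ⇒ Q<K, forward
Step 1:
                  L         D
  I         0.04907     1.422
  C        -0.04851   0.04851
  E       5.6148e-04     1.471
  solve Keq expr → x = 0.04851; check Q = 2619
Then add 0.01265 M of L.
Step 2:
                  L         D
  I         0.01321     1.471
  C        -0.01265   0.01265
  E       5.6631e-04     1.483
  solve Keq expr → x = 0.01265; check Q = 2619

x = 0.01265 M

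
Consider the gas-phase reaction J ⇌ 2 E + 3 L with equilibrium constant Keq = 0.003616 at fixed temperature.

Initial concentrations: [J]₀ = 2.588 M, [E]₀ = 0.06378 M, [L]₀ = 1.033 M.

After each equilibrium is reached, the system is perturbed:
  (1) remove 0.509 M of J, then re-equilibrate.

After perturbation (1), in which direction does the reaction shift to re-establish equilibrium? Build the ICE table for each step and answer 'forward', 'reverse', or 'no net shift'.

Q₀ = 0.001733 vs Keq = 0.003616 ⇒ Q<K, forward
Step 1:
                    J           E           L
  Initial       2.588     0.06378       1.033
  Change     -0.01181     0.02362     0.03542
  Equil         2.576      0.0874       1.068
  solve Keq expr → x = 0.01181; check Q = 0.003616
Then remove 0.509 M of J.
Step 2:
                    J           E           L
  Initial       2.067      0.0874       1.068
  Change      0.00387    -0.00774    -0.01161
  Equil         2.071     0.07966       1.057
  solve Keq expr → x = -0.00387; check Q = 0.003616

Direction: reverse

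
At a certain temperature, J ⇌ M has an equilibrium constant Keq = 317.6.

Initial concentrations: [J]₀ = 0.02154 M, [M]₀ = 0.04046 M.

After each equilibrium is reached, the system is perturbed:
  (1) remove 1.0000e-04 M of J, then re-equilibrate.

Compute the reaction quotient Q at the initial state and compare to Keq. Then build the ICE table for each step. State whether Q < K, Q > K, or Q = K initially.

Q₀ = 1.878; Q < K (proceeds forward)

Q₀ = 1.878 vs Keq = 317.6 ⇒ Q<K, forward
Step 1:
                  J         M
  Initial   0.02154   0.04046
  Change   -0.02135   0.02135
  Equil   1.9460e-04   0.06181
  solve Keq expr → x = 0.02135; check Q = 317.6
Then remove 1.0000e-04 M of J.
Step 2:
                  J         M
  Initial 9.4601e-05   0.06181
  Change  9.9686e-05 -9.9686e-05
  Equil   1.9429e-04   0.06171
  solve Keq expr → x = -9.9686e-05; check Q = 317.6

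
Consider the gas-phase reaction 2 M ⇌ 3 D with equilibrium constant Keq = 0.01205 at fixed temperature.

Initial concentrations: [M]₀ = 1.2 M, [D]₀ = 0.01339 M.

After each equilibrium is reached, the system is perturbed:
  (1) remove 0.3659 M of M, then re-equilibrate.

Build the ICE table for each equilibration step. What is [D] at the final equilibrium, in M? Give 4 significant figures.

[D]_eq = 0.1842 M

Q₀ = 1.6672e-06 vs Keq = 0.01205 ⇒ Q<K, forward
Step 1:
                   M          D
  Initial        1.2    0.01339
  Change     -0.1491     0.2236
  Equil        1.051      0.237
  solve Keq expr → x = 0.07453; check Q = 0.01205
Then remove 0.3659 M of M.
Step 2:
                   M          D
  Initial      0.685      0.237
  Change     0.03518   -0.05277
  Equil       0.7202     0.1842
  solve Keq expr → x = -0.01759; check Q = 0.01205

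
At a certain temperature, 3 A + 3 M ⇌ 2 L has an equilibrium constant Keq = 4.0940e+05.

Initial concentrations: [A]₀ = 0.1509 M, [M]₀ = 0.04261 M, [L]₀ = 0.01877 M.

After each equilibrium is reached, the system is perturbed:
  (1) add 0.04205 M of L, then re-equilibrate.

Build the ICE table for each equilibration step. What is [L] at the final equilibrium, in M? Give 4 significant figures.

[L]_eq = 0.07652 M

Q₀ = 1325 vs Keq = 4.0940e+05 ⇒ Q<K, forward
Step 1:
                  A         M         L
  I          0.1509   0.04261   0.01877
  C        -0.02988  -0.02988   0.01992
  E           0.121   0.01273   0.03869
  solve Keq expr → x = 0.00996; check Q = 4.0940e+05
Then add 0.04205 M of L.
Step 2:
                  A         M         L
  I           0.121   0.01273   0.08074
  C         0.00633   0.00633  -0.00422
  E          0.1274   0.01906   0.07652
  solve Keq expr → x = -0.00211; check Q = 4.0940e+05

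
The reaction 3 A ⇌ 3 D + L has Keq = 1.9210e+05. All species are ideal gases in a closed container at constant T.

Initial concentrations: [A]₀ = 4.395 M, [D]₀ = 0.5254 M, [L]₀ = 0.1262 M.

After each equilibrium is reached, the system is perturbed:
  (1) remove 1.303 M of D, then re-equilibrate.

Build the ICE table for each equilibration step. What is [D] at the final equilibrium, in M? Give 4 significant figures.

[D]_eq = 3.546 M

Q₀ = 2.1560e-04 vs Keq = 1.9210e+05 ⇒ Q<K, forward
Step 1:
                    A           D           L
  Initial       4.395      0.5254      0.1262
  Change       -4.298       4.298       1.433
  Equil       0.09693       4.823       1.559
  solve Keq expr → x = 1.433; check Q = 1.9210e+05
Then remove 1.303 M of D.
Step 2:
                    A           D           L
  Initial     0.09693        3.52       1.559
  Change     -0.02554     0.02554    0.008514
  Equil       0.07139       3.546       1.567
  solve Keq expr → x = 0.008514; check Q = 1.9210e+05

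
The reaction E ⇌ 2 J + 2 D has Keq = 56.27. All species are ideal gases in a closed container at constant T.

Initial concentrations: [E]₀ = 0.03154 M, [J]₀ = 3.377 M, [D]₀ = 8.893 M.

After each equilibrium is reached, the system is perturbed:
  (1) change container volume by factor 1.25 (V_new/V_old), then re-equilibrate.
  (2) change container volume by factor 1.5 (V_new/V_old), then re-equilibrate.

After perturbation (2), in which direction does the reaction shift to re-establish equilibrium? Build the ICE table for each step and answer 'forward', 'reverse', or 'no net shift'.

Direction: forward

Q₀ = 2.8595e+04 vs Keq = 56.27 ⇒ Q>K, reverse
Step 1:
                    E           J           D
  init        0.03154       3.377       8.893
  Δ             1.095      -2.189      -2.189
  eq            1.126       1.188       6.704
  solve Keq expr → x = -1.095; check Q = 56.27
Then change container volume by factor 1.25 (V_new/V_old).
Step 2:
                    E           J           D
  init          0.901        0.95       5.363
  Δ           -0.1178      0.2357      0.2357
  eq           0.7832       1.186       5.599
  solve Keq expr → x = 0.1178; check Q = 56.27
Then change container volume by factor 1.5 (V_new/V_old).
Step 3:
                    E           J           D
  init         0.5221      0.7905       3.732
  Δ           -0.1608      0.3217      0.3217
  eq           0.3613       1.112       4.054
  solve Keq expr → x = 0.1608; check Q = 56.27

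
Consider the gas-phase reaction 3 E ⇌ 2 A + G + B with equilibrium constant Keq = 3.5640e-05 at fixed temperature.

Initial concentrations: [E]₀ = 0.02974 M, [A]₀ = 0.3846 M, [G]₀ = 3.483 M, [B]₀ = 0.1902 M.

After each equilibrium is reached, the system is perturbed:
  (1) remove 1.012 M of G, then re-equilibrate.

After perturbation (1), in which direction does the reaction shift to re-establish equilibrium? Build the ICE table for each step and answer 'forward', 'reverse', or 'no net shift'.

Direction: forward

Q₀ = 3725 vs Keq = 3.5640e-05 ⇒ Q>K, reverse
Step 1:
                    E           A           G           B
  Initial     0.02974      0.3846       3.483      0.1902
  Change       0.5504     -0.3669     -0.1835     -0.1835
  Equil        0.5801     0.01768         3.3    0.006742
  solve Keq expr → x = -0.1835; check Q = 3.5640e-05
Then remove 1.012 M of G.
Step 2:
                    E           A           G           B
  Initial      0.5801     0.01768       2.288    0.006742
  Change    -0.002981    0.001987  9.9351e-04  9.9351e-04
  Equil        0.5771     0.01967       2.289    0.007736
  solve Keq expr → x = 9.9351e-04; check Q = 3.5640e-05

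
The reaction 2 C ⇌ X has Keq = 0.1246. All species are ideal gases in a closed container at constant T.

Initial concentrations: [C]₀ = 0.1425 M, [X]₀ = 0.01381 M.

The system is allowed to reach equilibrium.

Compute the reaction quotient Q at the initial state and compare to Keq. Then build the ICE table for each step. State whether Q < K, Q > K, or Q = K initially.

Q₀ = 0.6801 vs Keq = 0.1246 ⇒ Q>K, reverse
Step 1:
                  C         X
  init       0.1425   0.01381
  Δ         0.02096  -0.01048
  eq         0.1635  0.003329
  solve Keq expr → x = -0.01048; check Q = 0.1246

Q₀ = 0.6801; Q > K (proceeds reverse)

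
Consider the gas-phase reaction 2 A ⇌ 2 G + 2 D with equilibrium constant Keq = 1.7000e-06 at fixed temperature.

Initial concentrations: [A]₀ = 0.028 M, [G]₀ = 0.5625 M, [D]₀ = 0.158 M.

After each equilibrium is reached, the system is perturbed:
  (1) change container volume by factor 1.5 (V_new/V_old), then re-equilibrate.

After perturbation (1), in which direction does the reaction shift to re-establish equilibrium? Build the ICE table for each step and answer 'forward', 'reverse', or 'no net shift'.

Q₀ = 10.07 vs Keq = 1.7000e-06 ⇒ Q>K, reverse
Step 1:
                   A          G          D
  Initial      0.028     0.5625      0.158
  Change      0.1574    -0.1574    -0.1574
  Equil       0.1854     0.4051 5.9674e-04
  solve Keq expr → x = -0.0787; check Q = 1.7000e-06
Then change container volume by factor 1.5 (V_new/V_old).
Step 2:
                   A          G          D
  Initial     0.1236     0.2701 3.9782e-04
  Change  -1.9752e-04 1.9752e-04 1.9752e-04
  Equil       0.1234     0.2703 5.9535e-04
  solve Keq expr → x = 9.8762e-05; check Q = 1.7000e-06

Direction: forward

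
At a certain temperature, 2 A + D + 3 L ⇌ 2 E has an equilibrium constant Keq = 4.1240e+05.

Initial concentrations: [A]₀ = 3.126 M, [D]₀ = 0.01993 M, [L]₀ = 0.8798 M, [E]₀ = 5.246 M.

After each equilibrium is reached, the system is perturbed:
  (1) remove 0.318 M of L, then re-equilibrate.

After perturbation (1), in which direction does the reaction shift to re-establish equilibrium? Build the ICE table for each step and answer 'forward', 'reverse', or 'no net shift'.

Direction: reverse

Q₀ = 207.5 vs Keq = 4.1240e+05 ⇒ Q<K, forward
Step 1:
                  A         D         L         E
  I           3.126   0.01993    0.8798     5.246
  C        -0.03983  -0.01992  -0.05975   0.03983
  E           3.086 1.2899e-05      0.82     5.286
  solve Keq expr → x = 0.01992; check Q = 4.1240e+05
Then remove 0.318 M of L.
Step 2:
                  A         D         L         E
  I           3.086 1.2899e-05     0.502     5.286
  C       8.6530e-05 4.3265e-05 1.2980e-04 -8.6530e-05
  E           3.086 5.6164e-05    0.5022     5.286
  solve Keq expr → x = -4.3265e-05; check Q = 4.1240e+05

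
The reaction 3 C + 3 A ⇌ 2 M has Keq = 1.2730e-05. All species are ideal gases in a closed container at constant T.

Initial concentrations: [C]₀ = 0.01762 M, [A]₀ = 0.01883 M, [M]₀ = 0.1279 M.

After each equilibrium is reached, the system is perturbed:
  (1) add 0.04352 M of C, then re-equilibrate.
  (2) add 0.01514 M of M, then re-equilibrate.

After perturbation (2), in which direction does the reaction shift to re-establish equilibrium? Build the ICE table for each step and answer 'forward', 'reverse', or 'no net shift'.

Direction: reverse

Q₀ = 4.4789e+08 vs Keq = 1.2730e-05 ⇒ Q>K, reverse
Step 1:
                  C         A         M
  init      0.01762   0.01883    0.1279
  Δ          0.1918    0.1918   -0.1279
  eq         0.2094    0.2106 3.3054e-05
  solve Keq expr → x = -0.06393; check Q = 1.2730e-05
Then add 0.04352 M of C.
Step 2:
                  C         A         M
  init       0.2529    0.2106 3.3054e-05
  Δ       -1.6218e-05 -1.6218e-05 1.0812e-05
  eq         0.2529    0.2106 4.3866e-05
  solve Keq expr → x = 5.4061e-06; check Q = 1.2730e-05
Then add 0.01514 M of M.
Step 3:
                  C         A         M
  init       0.2529    0.2106   0.01518
  Δ         0.02269   0.02269  -0.01513
  eq         0.2756    0.2333 5.8176e-05
  solve Keq expr → x = -0.007563; check Q = 1.2730e-05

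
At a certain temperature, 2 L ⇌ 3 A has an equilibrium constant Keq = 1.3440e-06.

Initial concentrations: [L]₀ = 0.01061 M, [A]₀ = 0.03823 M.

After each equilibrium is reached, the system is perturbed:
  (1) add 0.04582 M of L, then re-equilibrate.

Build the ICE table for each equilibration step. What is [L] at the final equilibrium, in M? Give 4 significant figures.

[L]_eq = 0.08054 M

Q₀ = 0.4963 vs Keq = 1.3440e-06 ⇒ Q>K, reverse
Step 1:
                    L           A
  init        0.01061     0.03823
  Δ           0.02469    -0.03704
  eq           0.0353    0.001188
  solve Keq expr → x = -0.01235; check Q = 1.3440e-06
Then add 0.04582 M of L.
Step 2:
                    L           A
  init        0.08112    0.001188
  Δ       -5.8037e-04  8.7056e-04
  eq          0.08054    0.002058
  solve Keq expr → x = 2.9019e-04; check Q = 1.3440e-06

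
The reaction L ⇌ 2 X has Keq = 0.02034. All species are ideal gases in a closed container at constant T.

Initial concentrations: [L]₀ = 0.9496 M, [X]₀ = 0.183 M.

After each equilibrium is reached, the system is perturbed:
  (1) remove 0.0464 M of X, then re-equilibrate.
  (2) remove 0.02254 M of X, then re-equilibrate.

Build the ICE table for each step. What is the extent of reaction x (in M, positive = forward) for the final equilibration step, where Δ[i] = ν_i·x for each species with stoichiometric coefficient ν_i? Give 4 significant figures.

x = 0.01087 M

Q₀ = 0.03527 vs Keq = 0.02034 ⇒ Q>K, reverse
Step 1:
                  L         X
  Initial    0.9496     0.183
  Change    0.02124  -0.04248
  Equil      0.9708    0.1405
  solve Keq expr → x = -0.02124; check Q = 0.02034
Then remove 0.0464 M of X.
Step 2:
                  L         X
  Initial    0.9708   0.09412
  Change   -0.02239   0.04477
  Equil      0.9485    0.1389
  solve Keq expr → x = 0.02239; check Q = 0.02034
Then remove 0.02254 M of X.
Step 3:
                  L         X
  Initial    0.9485    0.1164
  Change   -0.01087   0.02174
  Equil      0.9376    0.1381
  solve Keq expr → x = 0.01087; check Q = 0.02034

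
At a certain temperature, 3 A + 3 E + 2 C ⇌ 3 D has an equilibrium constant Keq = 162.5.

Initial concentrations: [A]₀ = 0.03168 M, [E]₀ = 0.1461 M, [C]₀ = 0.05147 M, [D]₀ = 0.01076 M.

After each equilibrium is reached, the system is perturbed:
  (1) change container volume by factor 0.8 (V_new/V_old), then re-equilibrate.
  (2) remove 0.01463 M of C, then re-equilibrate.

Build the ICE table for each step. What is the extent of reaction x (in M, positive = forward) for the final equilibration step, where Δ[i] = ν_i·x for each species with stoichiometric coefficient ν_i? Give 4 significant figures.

Q₀ = 4743 vs Keq = 162.5 ⇒ Q>K, reverse
Step 1:
                   A          E          C          D
  I          0.03168     0.1461    0.05147    0.01076
  C         0.006178   0.006178   0.004119  -0.006178
  E          0.03786     0.1523    0.05559   0.004582
  solve Keq expr → x = -0.002059; check Q = 162.5
Then change container volume by factor 0.8 (V_new/V_old).
Step 2:
                   A          E          C          D
  I          0.04732     0.1903    0.06949   0.005728
  C        -0.002035  -0.002035  -0.001357   0.002035
  E          0.04529     0.1883    0.06813   0.007763
  solve Keq expr → x = 6.7841e-04; check Q = 162.5
Then remove 0.01463 M of C.
Step 3:
                   A          E          C          D
  I          0.04529     0.1883     0.0535   0.007763
  C       9.3340e-04 9.3340e-04 6.2227e-04 -9.3340e-04
  E          0.04622     0.1892    0.05412    0.00683
  solve Keq expr → x = -3.1113e-04; check Q = 162.5

x = -3.1113e-04 M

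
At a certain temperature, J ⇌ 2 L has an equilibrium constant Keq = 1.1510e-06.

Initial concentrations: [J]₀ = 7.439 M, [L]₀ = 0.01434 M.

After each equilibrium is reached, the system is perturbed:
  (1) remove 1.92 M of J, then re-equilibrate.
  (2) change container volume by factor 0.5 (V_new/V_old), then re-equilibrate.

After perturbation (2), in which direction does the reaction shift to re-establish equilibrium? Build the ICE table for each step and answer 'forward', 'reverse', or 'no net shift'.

Q₀ = 2.7643e-05 vs Keq = 1.1510e-06 ⇒ Q>K, reverse
Step 1:
                  J         L
  Initial     7.439   0.01434
  Change   0.005706  -0.01141
  Equil       7.445  0.002927
  solve Keq expr → x = -0.005706; check Q = 1.1510e-06
Then remove 1.92 M of J.
Step 2:
                  J         L
  Initial     5.525  0.002927
  Change  2.0276e-04 -4.0552e-04
  Equil       5.525  0.002522
  solve Keq expr → x = -2.0276e-04; check Q = 1.1510e-06
Then change container volume by factor 0.5 (V_new/V_old).
Step 3:
                  J         L
  Initial     11.05  0.005043
  Change  7.3854e-04 -0.001477
  Equil       11.05  0.003566
  solve Keq expr → x = -7.3854e-04; check Q = 1.1510e-06

Direction: reverse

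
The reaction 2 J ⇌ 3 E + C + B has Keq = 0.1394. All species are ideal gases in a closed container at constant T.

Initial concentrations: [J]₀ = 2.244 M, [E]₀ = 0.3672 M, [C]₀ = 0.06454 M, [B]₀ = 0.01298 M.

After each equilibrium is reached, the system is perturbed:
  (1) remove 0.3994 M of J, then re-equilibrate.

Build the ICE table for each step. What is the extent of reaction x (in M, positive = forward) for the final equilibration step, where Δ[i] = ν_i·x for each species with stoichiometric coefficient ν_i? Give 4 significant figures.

Q₀ = 8.2369e-06 vs Keq = 0.1394 ⇒ Q<K, forward
Step 1:
                  J         E         C         B
  init        2.244    0.3672   0.06454   0.01298
  Δ         -0.6646    0.9969    0.3323    0.3323
  eq          1.579     1.364    0.3968    0.3453
  solve Keq expr → x = 0.3323; check Q = 0.1394
Then remove 0.3994 M of J.
Step 2:
                  J         E         C         B
  init         1.18     1.364    0.3968    0.3453
  Δ         0.07346   -0.1102  -0.03673  -0.03673
  eq          1.253     1.254    0.3601    0.3085
  solve Keq expr → x = -0.03673; check Q = 0.1394

x = -0.03673 M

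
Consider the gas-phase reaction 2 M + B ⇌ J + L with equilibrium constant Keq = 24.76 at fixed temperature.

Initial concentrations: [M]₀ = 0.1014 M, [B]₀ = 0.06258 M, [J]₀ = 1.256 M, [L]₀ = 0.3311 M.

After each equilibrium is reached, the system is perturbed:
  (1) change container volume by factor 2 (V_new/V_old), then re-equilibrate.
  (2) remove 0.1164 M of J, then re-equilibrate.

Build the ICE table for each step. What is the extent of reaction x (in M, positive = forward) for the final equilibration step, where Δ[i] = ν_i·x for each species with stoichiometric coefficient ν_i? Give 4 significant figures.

x = 0.004805 M

Q₀ = 646.3 vs Keq = 24.76 ⇒ Q>K, reverse
Step 1:
                    M           B           J           L
  I            0.1014     0.06258       1.256      0.3311
  C            0.1752      0.0876     -0.0876     -0.0876
  E            0.2766      0.1502       1.168      0.2435
  solve Keq expr → x = -0.0876; check Q = 24.76
Then change container volume by factor 2 (V_new/V_old).
Step 2:
                    M           B           J           L
  I            0.1383     0.07509      0.5842      0.1217
  C            0.0283     0.01415    -0.01415    -0.01415
  E            0.1666     0.08924        0.57      0.1076
  solve Keq expr → x = -0.01415; check Q = 24.76
Then remove 0.1164 M of J.
Step 3:
                    M           B           J           L
  I            0.1666     0.08924      0.4536      0.1076
  C          -0.00961   -0.004805    0.004805    0.004805
  E             0.157     0.08444      0.4585      0.1124
  solve Keq expr → x = 0.004805; check Q = 24.76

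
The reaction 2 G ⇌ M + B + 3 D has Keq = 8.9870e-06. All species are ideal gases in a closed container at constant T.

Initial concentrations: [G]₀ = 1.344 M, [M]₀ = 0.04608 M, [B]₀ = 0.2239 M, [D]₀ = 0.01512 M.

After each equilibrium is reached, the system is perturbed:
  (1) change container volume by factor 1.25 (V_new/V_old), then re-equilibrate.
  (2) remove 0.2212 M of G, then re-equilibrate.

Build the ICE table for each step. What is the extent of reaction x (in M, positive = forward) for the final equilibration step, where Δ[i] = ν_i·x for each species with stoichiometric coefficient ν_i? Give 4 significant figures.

Q₀ = 1.9743e-08 vs Keq = 8.9870e-06 ⇒ Q<K, forward
Step 1:
                   G          M          B          D
  Initial      1.344    0.04608     0.2239    0.01512
  Change    -0.05253    0.02626    0.02626    0.07879
  Equil        1.291    0.07234     0.2502    0.09391
  solve Keq expr → x = 0.02626; check Q = 8.9870e-06
Then change container volume by factor 1.25 (V_new/V_old).
Step 2:
                   G          M          B          D
  Initial      1.033    0.05788     0.2001    0.07513
  Change   -0.009941   0.004971   0.004971    0.01491
  Equil        1.023    0.06285     0.2051    0.09004
  solve Keq expr → x = 0.004971; check Q = 8.9870e-06
Then remove 0.2212 M of G.
Step 3:
                   G          M          B          D
  Initial      0.802    0.06285     0.2051    0.09004
  Change    0.007332  -0.003666  -0.003666     -0.011
  Equil       0.8094    0.05918     0.2014    0.07904
  solve Keq expr → x = -0.003666; check Q = 8.9870e-06

x = -0.003666 M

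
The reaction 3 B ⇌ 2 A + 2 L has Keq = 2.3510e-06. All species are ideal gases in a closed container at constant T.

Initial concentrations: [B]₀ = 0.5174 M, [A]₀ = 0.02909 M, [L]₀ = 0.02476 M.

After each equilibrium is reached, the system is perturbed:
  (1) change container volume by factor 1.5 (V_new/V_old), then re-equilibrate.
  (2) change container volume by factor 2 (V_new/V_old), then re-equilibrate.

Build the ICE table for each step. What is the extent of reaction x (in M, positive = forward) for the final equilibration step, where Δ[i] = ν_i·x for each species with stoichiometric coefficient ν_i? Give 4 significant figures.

Q₀ = 3.7455e-06 vs Keq = 2.3510e-06 ⇒ Q>K, reverse
Step 1:
                   B          A          L
  init        0.5174    0.02909    0.02476
  Δ         0.004192  -0.002795  -0.002795
  eq          0.5216     0.0263    0.02197
  solve Keq expr → x = -0.001397; check Q = 2.3510e-06
Then change container volume by factor 1.5 (V_new/V_old).
Step 2:
                   B          A          L
  init        0.3477    0.01753    0.01464
  Δ        -0.002416   0.001611   0.001611
  eq          0.3453    0.01914    0.01625
  solve Keq expr → x = 8.0543e-04; check Q = 2.3510e-06
Then change container volume by factor 2 (V_new/V_old).
Step 3:
                   B          A          L
  init        0.1727   0.009571   0.008127
  Δ        -0.002336   0.001558   0.001558
  eq          0.1703    0.01113   0.009685
  solve Keq expr → x = 7.7882e-04; check Q = 2.3510e-06

x = 7.7882e-04 M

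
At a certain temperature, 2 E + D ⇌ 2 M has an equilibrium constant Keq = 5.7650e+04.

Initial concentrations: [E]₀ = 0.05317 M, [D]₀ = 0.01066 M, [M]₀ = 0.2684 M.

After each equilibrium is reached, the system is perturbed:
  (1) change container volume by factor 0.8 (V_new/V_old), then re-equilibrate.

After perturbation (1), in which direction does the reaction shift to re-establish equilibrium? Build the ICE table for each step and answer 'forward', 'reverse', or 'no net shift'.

Q₀ = 2390 vs Keq = 5.7650e+04 ⇒ Q<K, forward
Step 1:
                    E           D           M
  init        0.05317     0.01066      0.2684
  Δ          -0.01888   -0.009442     0.01888
  eq          0.03429    0.001218      0.2873
  solve Keq expr → x = 0.009442; check Q = 5.7650e+04
Then change container volume by factor 0.8 (V_new/V_old).
Step 2:
                    E           D           M
  init        0.04286    0.001522      0.3591
  Δ       -5.3899e-04 -2.6949e-04  5.3899e-04
  eq          0.04232    0.001253      0.3596
  solve Keq expr → x = 2.6949e-04; check Q = 5.7650e+04

Direction: forward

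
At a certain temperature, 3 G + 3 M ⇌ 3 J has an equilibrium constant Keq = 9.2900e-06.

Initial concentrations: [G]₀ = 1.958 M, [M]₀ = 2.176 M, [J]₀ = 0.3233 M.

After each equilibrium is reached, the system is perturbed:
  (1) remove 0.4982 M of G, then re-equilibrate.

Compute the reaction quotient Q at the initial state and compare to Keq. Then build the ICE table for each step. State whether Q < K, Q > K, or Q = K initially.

Q₀ = 4.3692e-04; Q > K (proceeds reverse)

Q₀ = 4.3692e-04 vs Keq = 9.2900e-06 ⇒ Q>K, reverse
Step 1:
                   G          M          J
  Initial      1.958      2.176     0.3233
  Change      0.2142     0.2142    -0.2142
  Equil        2.172       2.39     0.1091
  solve Keq expr → x = -0.07139; check Q = 9.2900e-06
Then remove 0.4982 M of G.
Step 2:
                   G          M          J
  Initial      1.674       2.39     0.1091
  Change     0.02305    0.02305   -0.02305
  Equil        1.697      2.413    0.08609
  solve Keq expr → x = -0.007684; check Q = 9.2900e-06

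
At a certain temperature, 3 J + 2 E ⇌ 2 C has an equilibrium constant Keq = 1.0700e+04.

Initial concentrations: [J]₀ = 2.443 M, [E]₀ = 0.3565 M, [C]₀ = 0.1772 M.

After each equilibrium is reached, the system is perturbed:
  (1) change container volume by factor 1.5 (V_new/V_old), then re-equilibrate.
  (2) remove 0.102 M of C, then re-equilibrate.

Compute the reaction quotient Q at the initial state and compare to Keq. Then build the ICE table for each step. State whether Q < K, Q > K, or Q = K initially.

Q₀ = 0.01694; Q < K (proceeds forward)

Q₀ = 0.01694 vs Keq = 1.0700e+04 ⇒ Q<K, forward
Step 1:
                    J           E           C
  Initial       2.443      0.3565      0.1772
  Change      -0.5318     -0.3546      0.3546
  Equil         1.911    0.001946      0.5318
  solve Keq expr → x = 0.1773; check Q = 1.0700e+04
Then change container volume by factor 1.5 (V_new/V_old).
Step 2:
                    J           E           C
  Initial       1.274    0.001297      0.3545
  Change     0.001611    0.001074   -0.001074
  Equil         1.276    0.002371      0.3534
  solve Keq expr → x = -5.3706e-04; check Q = 1.0700e+04
Then remove 0.102 M of C.
Step 3:
                    J           E           C
  Initial       1.276    0.002371      0.2514
  Change    -0.001017 -6.7777e-04  6.7777e-04
  Equil         1.275    0.001693      0.2521
  solve Keq expr → x = 3.3889e-04; check Q = 1.0700e+04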